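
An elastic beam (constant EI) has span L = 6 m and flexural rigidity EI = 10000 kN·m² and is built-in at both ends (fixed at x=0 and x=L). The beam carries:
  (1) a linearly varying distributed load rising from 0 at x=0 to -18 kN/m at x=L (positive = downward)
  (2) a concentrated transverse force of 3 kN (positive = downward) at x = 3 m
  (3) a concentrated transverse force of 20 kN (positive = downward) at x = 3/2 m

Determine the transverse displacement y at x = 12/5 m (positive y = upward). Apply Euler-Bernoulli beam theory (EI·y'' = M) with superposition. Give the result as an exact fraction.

Load 1 — triangular load w₀=-18 kN/m (0→w₀ over full span):
  y_1 = -w₀x²(L-x)²(x+2L)/(120LEI) = -(-18)·(12/5)²·(6-(12/5))²·((12/5)+2·6)/(120·6·10000) = 26244/9765625 m
Load 2 — point force P=3 kN at a=3 m (b=L-a=3):
  y_2 = -Pb²x²(3aL-(3a+b)x)/(6L³EI)  [x≤a] = -3·3²·(12/5)²·(3·3·6-(3·3+3)·(12/5))/(6·6³·10000) = -189/625000 m
Load 3 — point force P=20 kN at a=3/2 m (b=L-a=9/2):
  y_3 = -Pa²(L-x)²(3bL-(3b+a)(L-x))/(6L³EI)  [x>a] = -20·(3/2)²·(6-(12/5))²·(3·(9/2)·6-(3·(9/2)+(3/2))·(6-(12/5)))/(6·6³·10000) = -243/200000 m
Superposition: y = Σ y_i = 731241/625000000 m ≈ 0.001170 m

y(12/5) = 731241/625000000 m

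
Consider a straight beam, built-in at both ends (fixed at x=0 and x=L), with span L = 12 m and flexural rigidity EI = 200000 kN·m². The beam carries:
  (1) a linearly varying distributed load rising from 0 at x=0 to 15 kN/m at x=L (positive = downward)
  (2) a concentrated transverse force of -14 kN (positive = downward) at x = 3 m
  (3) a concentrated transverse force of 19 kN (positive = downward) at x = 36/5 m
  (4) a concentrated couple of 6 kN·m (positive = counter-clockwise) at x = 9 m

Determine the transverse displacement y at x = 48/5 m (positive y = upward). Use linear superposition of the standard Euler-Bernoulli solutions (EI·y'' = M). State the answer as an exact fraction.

y(48/5) = -1866249/1562500000 m

Load 1 — triangular load w₀=15 kN/m (0→w₀ over full span):
  y_1 = -w₀x²(L-x)²(x+2L)/(120LEI) = -15·(48/5)²·(12-(48/5))²·((48/5)+2·12)/(120·12·200000) = -9072/9765625 m
Load 2 — point force P=-14 kN at a=3 m (b=L-a=9):
  y_2 = -Pa²(L-x)²(3bL-(3b+a)(L-x))/(6L³EI)  [x>a] = -(-14)·3²·(12-(48/5))²·(3·9·12-(3·9+3)·(12-(48/5)))/(6·12³·200000) = 441/5000000 m
Load 3 — point force P=19 kN at a=36/5 m (b=L-a=24/5):
  y_3 = -Pa²(L-x)²(3bL-(3b+a)(L-x))/(6L³EI)  [x>a] = -19·(36/5)²·(12-(48/5))²·(3·(24/5)·12-(3·(24/5)+(36/5))·(12-(48/5)))/(6·12³·200000) = -32319/97656250 m
Load 4 — applied couple M₀=6 kN·m at a=9 m (b=L-a=3):
  y_4 = (R_Ax³/6 - M_Ax²/2 - M₀(x-a)²/2)/EI  [x>a] with R_A=9/16, M_A=15/8 = ((9/16)·(48/5)³/6 - (15/8)·(48/5)²/2 - 6·((48/5)-9)²/2)/200000 = -567/25000000 m
Superposition: y = Σ y_i = -1866249/1562500000 m ≈ -0.001194 m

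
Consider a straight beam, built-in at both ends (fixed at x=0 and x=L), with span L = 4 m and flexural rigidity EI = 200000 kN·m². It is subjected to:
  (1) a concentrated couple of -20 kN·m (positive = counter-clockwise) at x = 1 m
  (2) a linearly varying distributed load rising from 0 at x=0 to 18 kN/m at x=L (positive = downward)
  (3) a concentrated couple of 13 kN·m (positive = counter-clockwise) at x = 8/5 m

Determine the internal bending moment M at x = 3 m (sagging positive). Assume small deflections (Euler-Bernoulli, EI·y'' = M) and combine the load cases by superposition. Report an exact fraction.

Load 1 — applied couple M₀=-20 kN·m at a=1 m (b=L-a=3):
  M_1 = R_Ax - M_A - M₀  [x>a] with R_A=-45/8, M_A=15/4 = (-45/8)·3 - (15/4) - (-20) = -5/8 kN·m
Load 2 — triangular load w₀=18 kN/m (0→w₀ over full span):
  M_2 = 3w₀Lx/20 - w₀L²/30 - w₀x³/(6L) = 3·18·4·3/20 - 18·4²/30 - 18·3³/(6·4) = 51/20 kN·m
Load 3 — applied couple M₀=13 kN·m at a=8/5 m (b=L-a=12/5):
  M_3 = R_Ax - M_A - M₀  [x>a] with R_A=117/25, M_A=39/25 = (117/25)·3 - (39/25) - 13 = -13/25 kN·m
Superposition: M = Σ M_i = 281/200 kN·m ≈ 1.405000 kN·m

M(3) = 281/200 kN·m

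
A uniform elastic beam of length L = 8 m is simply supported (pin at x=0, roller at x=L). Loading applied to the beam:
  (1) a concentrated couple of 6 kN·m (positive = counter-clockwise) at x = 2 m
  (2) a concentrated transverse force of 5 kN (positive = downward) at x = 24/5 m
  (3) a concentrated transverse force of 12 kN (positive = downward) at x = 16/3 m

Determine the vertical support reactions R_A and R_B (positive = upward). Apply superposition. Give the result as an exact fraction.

R_A = 27/4 kN, R_B = 41/4 kN

Load 1 — applied couple M₀=6 kN·m at a=2 m (b=L-a=6):
  R_A = M₀/L = 6/8 = 3/4 kN
  R_B = -M₀/L = -6/8 = -3/4 kN
Load 2 — point force P=5 kN at a=24/5 m (b=L-a=16/5):
  R_A = Pb/L = 5·(16/5)/8 = 2 kN
  R_B = Pa/L = 5·(24/5)/8 = 3 kN
Load 3 — point force P=12 kN at a=16/3 m (b=L-a=8/3):
  R_A = Pb/L = 12·(8/3)/8 = 4 kN
  R_B = Pa/L = 12·(16/3)/8 = 8 kN
Superposition: R_A = 27/4 kN, R_B = 41/4 kN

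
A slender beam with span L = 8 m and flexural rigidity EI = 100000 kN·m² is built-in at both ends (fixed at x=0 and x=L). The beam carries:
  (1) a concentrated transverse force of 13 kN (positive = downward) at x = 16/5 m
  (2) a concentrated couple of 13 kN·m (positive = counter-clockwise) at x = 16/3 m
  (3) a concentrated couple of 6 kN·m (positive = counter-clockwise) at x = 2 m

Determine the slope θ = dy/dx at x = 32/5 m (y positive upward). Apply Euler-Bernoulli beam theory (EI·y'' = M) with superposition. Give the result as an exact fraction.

θ(32/5) = 3214/29296875 rad

Load 1 — point force P=13 kN at a=16/5 m (b=L-a=24/5):
  θ_1 = Pa²(L-x)(2bL-(3b+a)(L-x))/(2L³EI)  [x>a] = 13·(16/5)²·(8-(32/5))·(2·(24/5)·8-(3·(24/5)+(16/5))·(8-(32/5)))/(2·8³·100000) = 988/9765625 rad
Load 2 — applied couple M₀=13 kN·m at a=16/3 m (b=L-a=8/3):
  θ_2 = (R_Ax²/2 - M_Ax - M₀(x-a))/EI  [x>a] with R_A=13/6, M_A=13/3 = ((13/6)·(32/5)²/2 - (13/3)·(32/5) - 13·((32/5)-(16/3)))/100000 = 13/468750 rad
Load 3 — applied couple M₀=6 kN·m at a=2 m (b=L-a=6):
  θ_3 = (R_Ax²/2 - M_Ax - M₀(x-a))/EI  [x>a] with R_A=27/32, M_A=-9/8 = ((27/32)·(32/5)²/2 - (-9/8)·(32/5) - 6·((32/5)-2))/100000 = -3/156250 rad
Superposition: θ = Σ θ_i = 3214/29296875 rad ≈ 0.000110 rad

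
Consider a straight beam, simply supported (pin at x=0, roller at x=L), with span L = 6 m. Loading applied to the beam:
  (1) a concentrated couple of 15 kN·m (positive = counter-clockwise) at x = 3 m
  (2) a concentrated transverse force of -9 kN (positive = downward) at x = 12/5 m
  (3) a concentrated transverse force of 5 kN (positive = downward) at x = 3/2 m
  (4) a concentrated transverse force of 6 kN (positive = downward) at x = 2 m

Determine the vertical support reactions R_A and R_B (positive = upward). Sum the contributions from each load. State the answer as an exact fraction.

Load 1 — applied couple M₀=15 kN·m at a=3 m (b=L-a=3):
  R_A = M₀/L = 15/6 = 5/2 kN
  R_B = -M₀/L = -15/6 = -5/2 kN
Load 2 — point force P=-9 kN at a=12/5 m (b=L-a=18/5):
  R_A = Pb/L = (-9)·(18/5)/6 = -27/5 kN
  R_B = Pa/L = (-9)·(12/5)/6 = -18/5 kN
Load 3 — point force P=5 kN at a=3/2 m (b=L-a=9/2):
  R_A = Pb/L = 5·(9/2)/6 = 15/4 kN
  R_B = Pa/L = 5·(3/2)/6 = 5/4 kN
Load 4 — point force P=6 kN at a=2 m (b=L-a=4):
  R_A = Pb/L = 6·4/6 = 4 kN
  R_B = Pa/L = 6·2/6 = 2 kN
Superposition: R_A = 97/20 kN, R_B = -57/20 kN

R_A = 97/20 kN, R_B = -57/20 kN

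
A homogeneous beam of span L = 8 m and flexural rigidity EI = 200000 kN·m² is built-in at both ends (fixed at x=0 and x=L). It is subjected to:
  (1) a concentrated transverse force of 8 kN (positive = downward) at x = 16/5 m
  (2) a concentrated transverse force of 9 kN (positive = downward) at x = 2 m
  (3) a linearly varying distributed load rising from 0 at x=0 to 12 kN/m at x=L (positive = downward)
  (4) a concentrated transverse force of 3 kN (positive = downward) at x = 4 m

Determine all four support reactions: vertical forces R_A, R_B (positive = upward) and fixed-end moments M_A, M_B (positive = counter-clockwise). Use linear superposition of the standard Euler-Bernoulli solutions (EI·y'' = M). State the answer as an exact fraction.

R_A = 114711/4000 kN, M_A = 47941/1000 kN·m, R_B = 157289/4000 kN, M_B = -50919/1000 kN·m

Load 1 — point force P=8 kN at a=16/5 m (b=L-a=24/5):
  R_A = Pb²(3a+b)/L³ = 8·(24/5)²·(3·(16/5)+(24/5))/8³ = 648/125 kN
  M_A = Pab²/L² = 8·(16/5)·(24/5)²/8² = 1152/125 kN·m
  R_B = Pa²(a+3b)/L³ = 8·(16/5)²·((16/5)+3·(24/5))/8³ = 352/125 kN
  M_B = -Pa²b/L² = -8·(16/5)²·(24/5)/8² = -768/125 kN·m
Load 2 — point force P=9 kN at a=2 m (b=L-a=6):
  R_A = Pb²(3a+b)/L³ = 9·6²·(3·2+6)/8³ = 243/32 kN
  M_A = Pab²/L² = 9·2·6²/8² = 81/8 kN·m
  R_B = Pa²(a+3b)/L³ = 9·2²·(2+3·6)/8³ = 45/32 kN
  M_B = -Pa²b/L² = -9·2²·6/8² = -27/8 kN·m
Load 3 — triangular load w₀=12 kN/m (0→w₀ over full span):
  R_A = 3w₀L/20 = 3·12·8/20 = 72/5 kN
  M_A = w₀L²/30 = 12·8²/30 = 128/5 kN·m
  R_B = 7w₀L/20 = 7·12·8/20 = 168/5 kN
  M_B = -w₀L²/20 = -12·8²/20 = -192/5 kN·m
Load 4 — point force P=3 kN at a=4 m (b=L-a=4):
  R_A = Pb²(3a+b)/L³ = 3·4²·(3·4+4)/8³ = 3/2 kN
  M_A = Pab²/L² = 3·4·4²/8² = 3 kN·m
  R_B = Pa²(a+3b)/L³ = 3·4²·(4+3·4)/8³ = 3/2 kN
  M_B = -Pa²b/L² = -3·4²·4/8² = -3 kN·m
Superposition: R_A = 114711/4000 kN, M_A = 47941/1000 kN·m, R_B = 157289/4000 kN, M_B = -50919/1000 kN·m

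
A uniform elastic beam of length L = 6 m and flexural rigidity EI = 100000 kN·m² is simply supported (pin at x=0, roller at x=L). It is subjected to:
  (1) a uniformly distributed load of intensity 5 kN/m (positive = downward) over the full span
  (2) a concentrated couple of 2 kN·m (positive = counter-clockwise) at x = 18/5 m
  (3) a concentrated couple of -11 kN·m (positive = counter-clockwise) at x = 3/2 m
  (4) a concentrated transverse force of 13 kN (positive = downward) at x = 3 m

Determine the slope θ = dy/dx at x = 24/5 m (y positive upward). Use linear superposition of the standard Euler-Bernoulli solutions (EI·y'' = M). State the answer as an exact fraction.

Load 1 — uniform load w=5 kN/m over full span:
  θ_1 = -w(L³-6Lx²+4x³)/(24EI) = -5·(6³-6·6·(24/5)²+4·(24/5)³)/(24·100000) = 891/2500000 rad
Load 2 — applied couple M₀=2 kN·m at a=18/5 m (b=L-a=12/5):
  θ_2 = (M₀x²/(2L)-M₀(x-a)+C₁)/EI  [x>a] with C₁=M₀(3b²-L²)/(6L)=-26/25 = (2·(24/5)²/(2·6)-2·((24/5)-(18/5))+(-26/25))/100000 = 1/250000 rad
Load 3 — applied couple M₀=-11 kN·m at a=3/2 m (b=L-a=9/2):
  θ_3 = (M₀x²/(2L)-M₀(x-a)+C₁)/EI  [x>a] with C₁=M₀(3b²-L²)/(6L)=-121/16 = ((-11)·(24/5)²/(2·6)-(-11)·((24/5)-(3/2))+(-121/16))/100000 = 3047/40000000 rad
Load 4 — point force P=13 kN at a=3 m (b=L-a=3):
  θ_4 = -Pa(2L²-6Lx+3x²+a²)/(6LEI)  [x>a] = -13·3·(2·6²-6·6·(24/5)+3·(24/5)²+3²)/(6·6·100000) = 2457/10000000 rad
Superposition: θ = Σ θ_i = 27291/40000000 rad ≈ 0.000682 rad

θ(24/5) = 27291/40000000 rad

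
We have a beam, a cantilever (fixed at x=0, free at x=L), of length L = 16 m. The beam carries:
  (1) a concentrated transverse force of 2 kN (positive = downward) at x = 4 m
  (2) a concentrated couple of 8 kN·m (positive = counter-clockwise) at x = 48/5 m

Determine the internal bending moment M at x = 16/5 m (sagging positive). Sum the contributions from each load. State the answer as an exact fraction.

M(16/5) = 32/5 kN·m

Load 1 — point force P=2 kN at a=4 m (b=L-a=12):
  M_1 = -P(a-x)  [x≤a] = -2·(4-(16/5)) = -8/5 kN·m
Load 2 — applied couple M₀=8 kN·m at a=48/5 m (b=L-a=32/5):
  M_2 = M₀  [x≤a] = 8 = 8 kN·m
Superposition: M = Σ M_i = 32/5 kN·m ≈ 6.400000 kN·m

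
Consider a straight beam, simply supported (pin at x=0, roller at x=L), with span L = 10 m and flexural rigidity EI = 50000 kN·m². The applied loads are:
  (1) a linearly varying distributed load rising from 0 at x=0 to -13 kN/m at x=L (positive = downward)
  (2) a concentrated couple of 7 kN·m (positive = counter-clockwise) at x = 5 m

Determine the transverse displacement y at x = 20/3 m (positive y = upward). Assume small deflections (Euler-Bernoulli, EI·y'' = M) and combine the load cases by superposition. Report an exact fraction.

Load 1 — triangular load w₀=-13 kN/m (0→w₀ over full span):
  y_1 = -w₀x(7L⁴-10L²x²+3x⁴)/(360LEI) = -(-13)·(20/3)·(7·10⁴-10·10²·(20/3)²+3·(20/3)⁴)/(360·10·50000) = 221/14580 m
Load 2 — applied couple M₀=7 kN·m at a=5 m (b=L-a=5):
  y_2 = (M₀x³/(6L)-M₀(x-a)²/2+C₁x)/EI  [x>a] with C₁=M₀(3b²-L²)/(6L)=-35/12 = (7·(20/3)³/(6·10)-7·((20/3)-5)²/2+(-35/12)·(20/3))/50000 = 7/64800 m
Superposition: y = Σ y_i = 8903/583200 m ≈ 0.015266 m

y(20/3) = 8903/583200 m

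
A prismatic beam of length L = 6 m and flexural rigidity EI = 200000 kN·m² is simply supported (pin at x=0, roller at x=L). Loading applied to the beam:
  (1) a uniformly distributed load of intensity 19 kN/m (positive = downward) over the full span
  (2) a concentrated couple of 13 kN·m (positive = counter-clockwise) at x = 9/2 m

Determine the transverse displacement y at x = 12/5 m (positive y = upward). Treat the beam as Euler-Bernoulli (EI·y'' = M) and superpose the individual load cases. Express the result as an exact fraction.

y(12/5) = -814239/500000000 m

Load 1 — uniform load w=19 kN/m over full span:
  y_1 = -wx(L³-2Lx²+x³)/(24EI) = -19·(12/5)·(6³-2·6·(12/5)²+(12/5)³)/(24·200000) = -47709/31250000 m
Load 2 — applied couple M₀=13 kN·m at a=9/2 m (b=L-a=3/2):
  y_2 = (M₀x³/(6L)+C₁x)/EI  [x≤a] with C₁=M₀(3b²-L²)/(6L)=-169/16 = (13·(12/5)³/(6·6)+(-169/16)·(12/5))/200000 = -10179/100000000 m
Superposition: y = Σ y_i = -814239/500000000 m ≈ -0.001628 m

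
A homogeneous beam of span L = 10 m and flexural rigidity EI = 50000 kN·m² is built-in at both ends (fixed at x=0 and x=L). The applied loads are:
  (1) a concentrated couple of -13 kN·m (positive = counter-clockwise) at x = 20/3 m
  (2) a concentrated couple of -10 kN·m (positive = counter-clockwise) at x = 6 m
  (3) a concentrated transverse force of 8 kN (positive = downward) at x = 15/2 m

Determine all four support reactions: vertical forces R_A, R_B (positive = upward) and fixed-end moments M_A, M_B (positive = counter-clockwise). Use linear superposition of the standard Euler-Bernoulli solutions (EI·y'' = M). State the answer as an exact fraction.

R_A = -577/300 kN, M_A = -227/60 kN·m, R_B = 2977/300 kN, M_B = -249/20 kN·m

Load 1 — applied couple M₀=-13 kN·m at a=20/3 m (b=L-a=10/3):
  R_A = 6M₀ab/L³ = 6·(-13)·(20/3)·(10/3)/10³ = -26/15 kN
  M_A = M₀b(2a-b)/L² = (-13)·(10/3)·(2·(20/3)-(10/3))/10² = -13/3 kN·m
  R_B = -6M₀ab/L³ = -6·(-13)·(20/3)·(10/3)/10³ = 26/15 kN
  M_B = M₀a(2b-a)/L² = (-13)·(20/3)·(2·(10/3)-(20/3))/10² = 0 kN·m
Load 2 — applied couple M₀=-10 kN·m at a=6 m (b=L-a=4):
  R_A = 6M₀ab/L³ = 6·(-10)·6·4/10³ = -36/25 kN
  M_A = M₀b(2a-b)/L² = (-10)·4·(2·6-4)/10² = -16/5 kN·m
  R_B = -6M₀ab/L³ = -6·(-10)·6·4/10³ = 36/25 kN
  M_B = M₀a(2b-a)/L² = (-10)·6·(2·4-6)/10² = -6/5 kN·m
Load 3 — point force P=8 kN at a=15/2 m (b=L-a=5/2):
  R_A = Pb²(3a+b)/L³ = 8·(5/2)²·(3·(15/2)+(5/2))/10³ = 5/4 kN
  M_A = Pab²/L² = 8·(15/2)·(5/2)²/10² = 15/4 kN·m
  R_B = Pa²(a+3b)/L³ = 8·(15/2)²·((15/2)+3·(5/2))/10³ = 27/4 kN
  M_B = -Pa²b/L² = -8·(15/2)²·(5/2)/10² = -45/4 kN·m
Superposition: R_A = -577/300 kN, M_A = -227/60 kN·m, R_B = 2977/300 kN, M_B = -249/20 kN·m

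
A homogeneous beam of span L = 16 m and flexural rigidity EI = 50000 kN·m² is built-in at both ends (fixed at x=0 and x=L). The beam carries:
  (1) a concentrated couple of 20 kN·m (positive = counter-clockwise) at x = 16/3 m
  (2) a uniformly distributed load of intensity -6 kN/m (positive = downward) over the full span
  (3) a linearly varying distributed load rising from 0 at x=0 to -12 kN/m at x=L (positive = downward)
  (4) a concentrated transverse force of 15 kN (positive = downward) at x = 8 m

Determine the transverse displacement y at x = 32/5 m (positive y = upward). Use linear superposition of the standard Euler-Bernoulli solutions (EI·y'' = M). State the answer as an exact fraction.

Load 1 — applied couple M₀=20 kN·m at a=16/3 m (b=L-a=32/3):
  y_1 = (R_Ax³/6 - M_Ax²/2 - M₀(x-a)²/2)/EI  [x>a] with R_A=5/3, M_A=0 = ((5/3)·(32/5)³/6 - 0·(32/5)²/2 - 20·((32/5)-(16/3))²/2)/50000 = 96/78125 m
Load 2 — uniform load w=-6 kN/m over full span:
  y_2 = -wx²(L-x)²/(24EI) = -(-6)·(32/5)²·(16-(32/5))²/(24·50000) = 36864/1953125 m
Load 3 — triangular load w₀=-12 kN/m (0→w₀ over full span):
  y_3 = -w₀x²(L-x)²(x+2L)/(120LEI) = -(-12)·(32/5)²·(16-(32/5))²·((32/5)+2·16)/(120·16·50000) = 884736/48828125 m
Load 4 — point force P=15 kN at a=8 m (b=L-a=8):
  y_4 = -Pb²x²(3aL-(3a+b)x)/(6L³EI)  [x≤a] = -15·8²·(32/5)²·(3·8·16-(3·8+8)·(32/5))/(6·16³·50000) = -448/78125 m
Superposition: y = Σ y_i = 1586336/48828125 m ≈ 0.032488 m

y(32/5) = 1586336/48828125 m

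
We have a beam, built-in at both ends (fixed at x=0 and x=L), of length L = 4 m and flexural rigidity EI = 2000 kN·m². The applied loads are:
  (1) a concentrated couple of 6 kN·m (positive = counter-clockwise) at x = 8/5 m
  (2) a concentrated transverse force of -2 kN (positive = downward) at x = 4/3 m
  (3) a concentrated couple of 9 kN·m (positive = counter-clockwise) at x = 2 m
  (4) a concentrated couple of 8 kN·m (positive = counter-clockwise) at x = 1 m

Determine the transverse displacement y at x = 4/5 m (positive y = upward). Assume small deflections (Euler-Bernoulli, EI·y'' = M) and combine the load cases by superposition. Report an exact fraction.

y(4/5) = 56543/253125000 m

Load 1 — applied couple M₀=6 kN·m at a=8/5 m (b=L-a=12/5):
  y_1 = (R_Ax³/6 - M_Ax²/2)/EI  [x≤a] with R_A=54/25, M_A=18/25 = ((54/25)·(4/5)³/6 - (18/25)·(4/5)²/2)/2000 = -9/390625 m
Load 2 — point force P=-2 kN at a=4/3 m (b=L-a=8/3):
  y_2 = -Pb²x²(3aL-(3a+b)x)/(6L³EI)  [x≤a] = -(-2)·(8/3)²·(4/5)²·(3·(4/3)·4-(3·(4/3)+(8/3))·(4/5))/(6·4³·2000) = 32/253125 m
Load 3 — applied couple M₀=9 kN·m at a=2 m (b=L-a=2):
  y_3 = (R_Ax³/6 - M_Ax²/2)/EI  [x≤a] with R_A=27/8, M_A=9/4 = ((27/8)·(4/5)³/6 - (9/4)·(4/5)²/2)/2000 = -27/125000 m
Load 4 — applied couple M₀=8 kN·m at a=1 m (b=L-a=3):
  y_4 = (R_Ax³/6 - M_Ax²/2)/EI  [x≤a] with R_A=9/4, M_A=-3/2 = ((9/4)·(4/5)³/6 - (-3/2)·(4/5)²/2)/2000 = 21/62500 m
Superposition: y = Σ y_i = 56543/253125000 m ≈ 0.000223 m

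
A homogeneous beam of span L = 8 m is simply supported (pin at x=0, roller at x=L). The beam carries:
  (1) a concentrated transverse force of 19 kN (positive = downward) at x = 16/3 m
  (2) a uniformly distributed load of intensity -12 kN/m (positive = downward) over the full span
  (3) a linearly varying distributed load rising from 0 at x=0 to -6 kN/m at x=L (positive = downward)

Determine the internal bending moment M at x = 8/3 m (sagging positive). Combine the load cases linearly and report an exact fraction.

M(8/3) = -2360/27 kN·m

Load 1 — point force P=19 kN at a=16/3 m (b=L-a=8/3):
  M_1 = Pbx/L  [x≤a] = 19·(8/3)·(8/3)/8 = 152/9 kN·m
Load 2 — uniform load w=-12 kN/m over full span:
  M_2 = wx(L-x)/2 = (-12)·(8/3)·(8-(8/3))/2 = -256/3 kN·m
Load 3 — triangular load w₀=-6 kN/m (0→w₀ over full span):
  M_3 = w₀Lx/6 - w₀x³/(6L) = (-6)·8·(8/3)/6 - (-6)·(8/3)³/(6·8) = -512/27 kN·m
Superposition: M = Σ M_i = -2360/27 kN·m ≈ -87.407407 kN·m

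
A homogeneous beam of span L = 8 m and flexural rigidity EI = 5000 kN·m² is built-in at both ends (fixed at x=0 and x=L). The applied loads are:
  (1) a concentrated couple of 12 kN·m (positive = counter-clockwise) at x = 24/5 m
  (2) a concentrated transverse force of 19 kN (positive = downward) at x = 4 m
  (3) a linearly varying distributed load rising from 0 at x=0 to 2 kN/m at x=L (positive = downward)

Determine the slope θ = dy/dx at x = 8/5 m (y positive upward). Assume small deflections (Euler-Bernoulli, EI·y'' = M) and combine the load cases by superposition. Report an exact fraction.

Load 1 — applied couple M₀=12 kN·m at a=24/5 m (b=L-a=16/5):
  θ_1 = (R_Ax²/2 - M_Ax)/EI  [x≤a] with R_A=54/25, M_A=96/25 = ((54/25)·(8/5)²/2 - (96/25)·(8/5))/5000 = -264/390625 rad
Load 2 — point force P=19 kN at a=4 m (b=L-a=4):
  θ_2 = -Pb²x(2aL-(3a+b)x)/(2L³EI)  [x≤a] = -19·4²·(8/5)·(2·4·8-(3·4+4)·(8/5))/(2·8³·5000) = -57/15625 rad
Load 3 — triangular load w₀=2 kN/m (0→w₀ over full span):
  θ_3 = -w₀(2x(L-x)(L-2x)(x+2L)+x²(L-x)²)/(120LEI) = -2·(2·(8/5)·(8-(8/5))·(8-2·(8/5))·((8/5)+2·8)+(8/5)²·(8-(8/5))²)/(120·8·5000) = -896/1171875 rad
Superposition: θ = Σ θ_i = -5963/1171875 rad ≈ -0.005088 rad

θ(8/5) = -5963/1171875 rad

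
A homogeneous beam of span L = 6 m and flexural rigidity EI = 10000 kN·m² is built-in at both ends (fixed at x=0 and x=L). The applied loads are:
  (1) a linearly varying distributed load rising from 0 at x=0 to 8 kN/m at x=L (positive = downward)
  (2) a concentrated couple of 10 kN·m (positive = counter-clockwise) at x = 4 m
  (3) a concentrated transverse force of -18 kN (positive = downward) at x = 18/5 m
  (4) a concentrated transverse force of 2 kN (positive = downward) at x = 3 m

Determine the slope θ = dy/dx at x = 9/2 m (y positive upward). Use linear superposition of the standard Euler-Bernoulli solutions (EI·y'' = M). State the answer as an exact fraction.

θ(9/2) = 1351/40000000 rad

Load 1 — triangular load w₀=8 kN/m (0→w₀ over full span):
  θ_1 = -w₀(2x(L-x)(L-2x)(x+2L)+x²(L-x)²)/(120LEI) = -8·(2·(9/2)·(6-(9/2))·(6-2·(9/2))·((9/2)+2·6)+(9/2)²·(6-(9/2))²)/(120·6·10000) = 1107/1600000 rad
Load 2 — applied couple M₀=10 kN·m at a=4 m (b=L-a=2):
  θ_2 = (R_Ax²/2 - M_Ax - M₀(x-a))/EI  [x>a] with R_A=20/9, M_A=10/3 = ((20/9)·(9/2)²/2 - (10/3)·(9/2) - 10·((9/2)-4))/10000 = 1/4000 rad
Load 3 — point force P=-18 kN at a=18/5 m (b=L-a=12/5):
  θ_3 = Pa²(L-x)(2bL-(3b+a)(L-x))/(2L³EI)  [x>a] = (-18)·(18/5)²·(6-(9/2))·(2·(12/5)·6-(3·(12/5)+(18/5))·(6-(9/2)))/(2·6³·10000) = -5103/5000000 rad
Load 4 — point force P=2 kN at a=3 m (b=L-a=3):
  θ_4 = Pa²(L-x)(2bL-(3b+a)(L-x))/(2L³EI)  [x>a] = 2·3²·(6-(9/2))·(2·3·6-(3·3+3)·(6-(9/2)))/(2·6³·10000) = 9/80000 rad
Superposition: θ = Σ θ_i = 1351/40000000 rad ≈ 0.000034 rad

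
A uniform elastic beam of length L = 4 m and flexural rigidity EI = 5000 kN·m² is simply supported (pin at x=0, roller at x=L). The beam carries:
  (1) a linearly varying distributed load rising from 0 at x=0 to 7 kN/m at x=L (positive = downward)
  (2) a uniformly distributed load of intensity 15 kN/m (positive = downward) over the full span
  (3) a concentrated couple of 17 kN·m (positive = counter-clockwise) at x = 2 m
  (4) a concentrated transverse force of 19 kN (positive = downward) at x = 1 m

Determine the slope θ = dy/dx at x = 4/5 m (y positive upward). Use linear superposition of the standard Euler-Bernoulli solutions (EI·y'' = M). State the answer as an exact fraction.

θ(4/5) = -2360969/225000000 rad

Load 1 — triangular load w₀=7 kN/m (0→w₀ over full span):
  θ_1 = -w₀(7L⁴-30L²x²+15x⁴)/(360LEI) = -7·(7·4⁴-30·4²·(4/5)²+15·(4/5)⁴)/(360·4·5000) = -5096/3515625 rad
Load 2 — uniform load w=15 kN/m over full span:
  θ_2 = -w(L³-6Lx²+4x³)/(24EI) = -15·(4³-6·4·(4/5)²+4·(4/5)³)/(24·5000) = -99/15625 rad
Load 3 — applied couple M₀=17 kN·m at a=2 m (b=L-a=2):
  θ_3 = (M₀x²/(2L)+C₁)/EI  [x≤a] with C₁=M₀(3b²-L²)/(6L)=-17/6 = (17·(4/5)²/(2·4)+(-17/6))/5000 = -221/750000 rad
Load 4 — point force P=19 kN at a=1 m (b=L-a=3):
  θ_4 = -Pb(L²-b²-3x²)/(6LEI)  [x≤a] = -19·3·(4²-3²-3·(4/5)²)/(6·4·5000) = -2413/1000000 rad
Superposition: θ = Σ θ_i = -2360969/225000000 rad ≈ -0.010493 rad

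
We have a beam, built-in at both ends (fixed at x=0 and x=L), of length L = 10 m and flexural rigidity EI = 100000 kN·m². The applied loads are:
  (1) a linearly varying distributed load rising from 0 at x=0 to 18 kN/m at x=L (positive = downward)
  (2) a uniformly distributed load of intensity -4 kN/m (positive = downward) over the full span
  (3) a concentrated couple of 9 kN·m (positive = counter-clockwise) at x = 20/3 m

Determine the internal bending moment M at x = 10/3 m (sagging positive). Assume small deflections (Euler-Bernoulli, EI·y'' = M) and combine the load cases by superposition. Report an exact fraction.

Load 1 — triangular load w₀=18 kN/m (0→w₀ over full span):
  M_1 = 3w₀Lx/20 - w₀L²/30 - w₀x³/(6L) = 3·18·10·(10/3)/20 - 18·10²/30 - 18·(10/3)³/(6·10) = 170/9 kN·m
Load 2 — uniform load w=-4 kN/m over full span:
  M_2 = wLx/2 - wL²/12 - wx²/2 = (-4)·10·(10/3)/2 - (-4)·10²/12 - (-4)·(10/3)²/2 = -100/9 kN·m
Load 3 — applied couple M₀=9 kN·m at a=20/3 m (b=L-a=10/3):
  M_3 = R_Ax - M_A  [x≤a] with R_A=6/5, M_A=3 = (6/5)·(10/3) - 3 = 1 kN·m
Superposition: M = Σ M_i = 79/9 kN·m ≈ 8.777778 kN·m

M(10/3) = 79/9 kN·m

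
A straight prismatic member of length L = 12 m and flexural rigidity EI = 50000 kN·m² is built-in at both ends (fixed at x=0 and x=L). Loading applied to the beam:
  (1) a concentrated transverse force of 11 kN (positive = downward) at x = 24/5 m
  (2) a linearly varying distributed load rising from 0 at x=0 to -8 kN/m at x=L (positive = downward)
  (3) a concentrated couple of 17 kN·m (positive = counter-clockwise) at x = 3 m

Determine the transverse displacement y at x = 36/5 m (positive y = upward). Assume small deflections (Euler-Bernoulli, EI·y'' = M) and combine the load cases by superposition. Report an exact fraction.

Load 1 — point force P=11 kN at a=24/5 m (b=L-a=36/5):
  y_1 = -Pa²(L-x)²(3bL-(3b+a)(L-x))/(6L³EI)  [x>a] = -11·(24/5)²·(12-(36/5))²·(3·(36/5)·12-(3·(36/5)+(24/5))·(12-(36/5)))/(6·12³·50000) = -72864/48828125 m
Load 2 — triangular load w₀=-8 kN/m (0→w₀ over full span):
  y_2 = -w₀x²(L-x)²(x+2L)/(120LEI) = -(-8)·(36/5)²·(12-(36/5))²·((36/5)+2·12)/(120·12·50000) = 202176/48828125 m
Load 3 — applied couple M₀=17 kN·m at a=3 m (b=L-a=9):
  y_3 = (R_Ax³/6 - M_Ax²/2 - M₀(x-a)²/2)/EI  [x>a] with R_A=51/32, M_A=-51/16 = ((51/32)·(36/5)³/6 - (-51/16)·(36/5)²/2 - 17·((36/5)-3)²/2)/50000 = 1989/3125000 m
Superposition: y = Σ y_i = 1283121/390625000 m ≈ 0.003285 m

y(36/5) = 1283121/390625000 m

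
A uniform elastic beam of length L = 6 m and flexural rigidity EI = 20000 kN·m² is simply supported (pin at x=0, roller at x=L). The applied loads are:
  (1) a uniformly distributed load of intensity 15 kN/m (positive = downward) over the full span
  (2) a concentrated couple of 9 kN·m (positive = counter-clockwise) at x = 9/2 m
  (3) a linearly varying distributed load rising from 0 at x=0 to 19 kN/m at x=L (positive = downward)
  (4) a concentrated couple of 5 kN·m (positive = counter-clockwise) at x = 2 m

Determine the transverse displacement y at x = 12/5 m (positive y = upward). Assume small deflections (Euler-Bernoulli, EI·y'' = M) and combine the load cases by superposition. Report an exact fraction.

Load 1 — uniform load w=15 kN/m over full span:
  y_1 = -wx(L³-2Lx²+x³)/(24EI) = -15·(12/5)·(6³-2·6·(12/5)²+(12/5)³)/(24·20000) = -7533/625000 m
Load 2 — applied couple M₀=9 kN·m at a=9/2 m (b=L-a=3/2):
  y_2 = (M₀x³/(6L)+C₁x)/EI  [x≤a] with C₁=M₀(3b²-L²)/(6L)=-117/16 = (9·(12/5)³/(6·6)+(-117/16)·(12/5))/20000 = -7047/10000000 m
Load 3 — triangular load w₀=19 kN/m (0→w₀ over full span):
  y_3 = -w₀x(7L⁴-10L²x²+3x⁴)/(360LEI) = -19·(12/5)·(7·6⁴-10·6²·(12/5)²+3·(12/5)⁴)/(360·6·20000) = -585333/78125000 m
Load 4 — applied couple M₀=5 kN·m at a=2 m (b=L-a=4):
  y_4 = (M₀x³/(6L)-M₀(x-a)²/2+C₁x)/EI  [x>a] with C₁=M₀(3b²-L²)/(6L)=5/3 = (5·(12/5)³/(6·6)-5·((12/5)-2)²/2+(5/3)·(12/5))/20000 = 69/250000 m
Superposition: y = Σ y_i = -24967203/1250000000 m ≈ -0.019974 m

y(12/5) = -24967203/1250000000 m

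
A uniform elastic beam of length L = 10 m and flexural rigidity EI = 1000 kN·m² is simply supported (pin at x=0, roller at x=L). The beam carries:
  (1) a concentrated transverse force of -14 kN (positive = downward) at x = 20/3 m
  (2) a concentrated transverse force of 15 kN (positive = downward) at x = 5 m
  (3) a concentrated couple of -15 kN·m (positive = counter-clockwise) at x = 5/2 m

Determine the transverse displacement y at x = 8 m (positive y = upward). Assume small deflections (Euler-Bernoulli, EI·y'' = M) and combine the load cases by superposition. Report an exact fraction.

Load 1 — point force P=-14 kN at a=20/3 m (b=L-a=10/3):
  y_1 = -Pa(L-x)(2Lx-a²-x²)/(6LEI)  [x>a] = -(-14)·(20/3)·(10-8)·(2·10·8-(20/3)²-8²)/(6·10·1000) = 1624/10125 m
Load 2 — point force P=15 kN at a=5 m (b=L-a=5):
  y_2 = -Pa(L-x)(2Lx-a²-x²)/(6LEI)  [x>a] = -15·5·(10-8)·(2·10·8-5²-8²)/(6·10·1000) = -71/400 m
Load 3 — applied couple M₀=-15 kN·m at a=5/2 m (b=L-a=15/2):
  y_3 = (M₀x³/(6L)-M₀(x-a)²/2+C₁x)/EI  [x>a] with C₁=M₀(3b²-L²)/(6L)=-275/16 = ((-15)·8³/(6·10)-(-15)·(8-(5/2))²/2+(-275/16)·8)/1000 = -309/8000 m
Superposition: y = Σ y_i = -36113/648000 m ≈ -0.055730 m

y(8) = -36113/648000 m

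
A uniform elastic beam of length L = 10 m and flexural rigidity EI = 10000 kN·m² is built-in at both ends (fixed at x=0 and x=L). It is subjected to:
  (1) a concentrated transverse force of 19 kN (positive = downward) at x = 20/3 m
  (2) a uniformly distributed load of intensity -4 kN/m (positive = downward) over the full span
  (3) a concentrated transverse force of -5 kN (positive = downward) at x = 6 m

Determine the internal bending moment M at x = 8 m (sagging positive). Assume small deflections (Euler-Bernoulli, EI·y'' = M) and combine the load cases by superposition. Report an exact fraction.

M(8) = 154/75 kN·m

Load 1 — point force P=19 kN at a=20/3 m (b=L-a=10/3):
  M_1 = Pa²(a+3b)(L-x)/L³ - Pa²b/L²  [x>a] = 19·(20/3)²·((20/3)+3·(10/3))·(10-8)/10³ - 19·(20/3)²·(10/3)/10² = 0 kN·m
Load 2 — uniform load w=-4 kN/m over full span:
  M_2 = wLx/2 - wL²/12 - wx²/2 = (-4)·10·8/2 - (-4)·10²/12 - (-4)·8²/2 = 4/3 kN·m
Load 3 — point force P=-5 kN at a=6 m (b=L-a=4):
  M_3 = Pa²(a+3b)(L-x)/L³ - Pa²b/L²  [x>a] = (-5)·6²·(6+3·4)·(10-8)/10³ - (-5)·6²·4/10² = 18/25 kN·m
Superposition: M = Σ M_i = 154/75 kN·m ≈ 2.053333 kN·m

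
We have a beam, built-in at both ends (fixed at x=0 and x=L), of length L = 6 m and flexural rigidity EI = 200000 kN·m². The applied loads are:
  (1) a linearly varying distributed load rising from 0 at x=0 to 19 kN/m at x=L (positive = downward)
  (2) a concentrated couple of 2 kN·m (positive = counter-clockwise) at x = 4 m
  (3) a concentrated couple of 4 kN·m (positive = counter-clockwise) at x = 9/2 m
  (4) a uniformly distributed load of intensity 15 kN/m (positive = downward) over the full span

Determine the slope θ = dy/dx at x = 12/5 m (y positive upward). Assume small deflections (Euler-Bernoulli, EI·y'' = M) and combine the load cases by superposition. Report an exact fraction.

Load 1 — triangular load w₀=19 kN/m (0→w₀ over full span):
  θ_1 = -w₀(2x(L-x)(L-2x)(x+2L)+x²(L-x)²)/(120LEI) = -19·(2·(12/5)·(6-(12/5))·(6-2·(12/5))·((12/5)+2·6)+(12/5)²·(6-(12/5))²)/(120·6·200000) = -1539/31250000 rad
Load 2 — applied couple M₀=2 kN·m at a=4 m (b=L-a=2):
  θ_2 = (R_Ax²/2 - M_Ax)/EI  [x≤a] with R_A=4/9, M_A=2/3 = ((4/9)·(12/5)²/2 - (2/3)·(12/5))/200000 = -1/625000 rad
Load 3 — applied couple M₀=4 kN·m at a=9/2 m (b=L-a=3/2):
  θ_3 = (R_Ax²/2 - M_Ax)/EI  [x≤a] with R_A=3/4, M_A=5/4 = ((3/4)·(12/5)²/2 - (5/4)·(12/5))/200000 = -21/5000000 rad
Load 4 — uniform load w=15 kN/m over full span:
  θ_4 = -wx(L-x)(L-2x)/(12EI) = -15·(12/5)·(6-(12/5))·(6-2·(12/5))/(12·200000) = -81/1250000 rad
Superposition: θ = Σ θ_i = -14981/125000000 rad ≈ -0.000120 rad

θ(12/5) = -14981/125000000 rad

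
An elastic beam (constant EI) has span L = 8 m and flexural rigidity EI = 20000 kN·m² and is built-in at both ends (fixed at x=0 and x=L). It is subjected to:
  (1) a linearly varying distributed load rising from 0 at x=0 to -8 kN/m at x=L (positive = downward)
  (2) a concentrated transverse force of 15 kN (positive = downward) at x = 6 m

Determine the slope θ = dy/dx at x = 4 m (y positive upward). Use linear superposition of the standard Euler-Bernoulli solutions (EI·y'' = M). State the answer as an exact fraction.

Load 1 — triangular load w₀=-8 kN/m (0→w₀ over full span):
  θ_1 = -w₀(2x(L-x)(L-2x)(x+2L)+x²(L-x)²)/(120LEI) = -(-8)·(2·4·(8-4)·(8-2·4)·(4+2·8)+4²·(8-4)²)/(120·8·20000) = 1/9375 rad
Load 2 — point force P=15 kN at a=6 m (b=L-a=2):
  θ_2 = -Pb²x(2aL-(3a+b)x)/(2L³EI)  [x≤a] = -15·2²·4·(2·6·8-(3·6+2)·4)/(2·8³·20000) = -3/16000 rad
Superposition: θ = Σ θ_i = -97/1200000 rad ≈ -0.000081 rad

θ(4) = -97/1200000 rad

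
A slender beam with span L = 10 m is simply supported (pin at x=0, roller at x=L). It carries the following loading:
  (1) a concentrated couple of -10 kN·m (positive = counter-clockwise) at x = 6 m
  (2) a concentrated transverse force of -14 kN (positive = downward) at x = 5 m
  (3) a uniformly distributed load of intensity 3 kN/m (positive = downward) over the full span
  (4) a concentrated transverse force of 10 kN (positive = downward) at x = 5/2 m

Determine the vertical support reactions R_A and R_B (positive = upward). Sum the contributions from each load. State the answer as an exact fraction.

R_A = 29/2 kN, R_B = 23/2 kN

Load 1 — applied couple M₀=-10 kN·m at a=6 m (b=L-a=4):
  R_A = M₀/L = (-10)/10 = -1 kN
  R_B = -M₀/L = -(-10)/10 = 1 kN
Load 2 — point force P=-14 kN at a=5 m (b=L-a=5):
  R_A = Pb/L = (-14)·5/10 = -7 kN
  R_B = Pa/L = (-14)·5/10 = -7 kN
Load 3 — uniform load w=3 kN/m over full span:
  R_A = wL/2 = 3·10/2 = 15 kN
  R_B = wL/2 = 3·10/2 = 15 kN
Load 4 — point force P=10 kN at a=5/2 m (b=L-a=15/2):
  R_A = Pb/L = 10·(15/2)/10 = 15/2 kN
  R_B = Pa/L = 10·(5/2)/10 = 5/2 kN
Superposition: R_A = 29/2 kN, R_B = 23/2 kN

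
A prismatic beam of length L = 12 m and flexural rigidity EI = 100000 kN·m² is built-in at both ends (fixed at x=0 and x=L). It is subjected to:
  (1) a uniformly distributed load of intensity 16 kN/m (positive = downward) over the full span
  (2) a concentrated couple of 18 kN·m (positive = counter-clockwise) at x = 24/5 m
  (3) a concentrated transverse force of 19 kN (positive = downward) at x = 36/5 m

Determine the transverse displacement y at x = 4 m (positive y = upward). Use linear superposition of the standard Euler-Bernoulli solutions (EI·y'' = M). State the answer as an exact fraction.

Load 1 — uniform load w=16 kN/m over full span:
  y_1 = -wx²(L-x)²/(24EI) = -16·4²·(12-4)²/(24·100000) = -64/9375 m
Load 2 — applied couple M₀=18 kN·m at a=24/5 m (b=L-a=36/5):
  y_2 = (R_Ax³/6 - M_Ax²/2)/EI  [x≤a] with R_A=54/25, M_A=54/25 = ((54/25)·4³/6 - (54/25)·4²/2)/100000 = 9/156250 m
Load 3 — point force P=19 kN at a=36/5 m (b=L-a=24/5):
  y_3 = -Pb²x²(3aL-(3a+b)x)/(6L³EI)  [x≤a] = -19·(24/5)²·4²·(3·(36/5)·12-(3·(36/5)+(24/5))·4)/(6·12³·100000) = -1216/1171875 m
Superposition: y = Σ y_i = -6099/781250 m ≈ -0.007807 m

y(4) = -6099/781250 m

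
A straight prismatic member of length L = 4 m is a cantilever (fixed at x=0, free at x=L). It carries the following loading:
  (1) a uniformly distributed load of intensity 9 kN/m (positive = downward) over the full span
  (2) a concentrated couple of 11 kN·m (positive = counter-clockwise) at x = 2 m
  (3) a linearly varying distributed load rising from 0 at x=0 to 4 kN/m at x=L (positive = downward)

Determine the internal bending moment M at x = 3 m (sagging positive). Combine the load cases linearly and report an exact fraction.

Load 1 — uniform load w=9 kN/m over full span:
  M_1 = -w(L-x)²/2 = -9·(4-3)²/2 = -9/2 kN·m
Load 2 — applied couple M₀=11 kN·m at a=2 m (b=L-a=2):
  M_2 = 0  [x>a] = 0 kN·m
Load 3 — triangular load w₀=4 kN/m (0→w₀ over full span):
  M_3 = w₀Lx/2 - w₀L²/3 - w₀x³/(6L) = 4·4·3/2 - 4·4²/3 - 4·3³/(6·4) = -11/6 kN·m
Superposition: M = Σ M_i = -19/3 kN·m ≈ -6.333333 kN·m

M(3) = -19/3 kN·m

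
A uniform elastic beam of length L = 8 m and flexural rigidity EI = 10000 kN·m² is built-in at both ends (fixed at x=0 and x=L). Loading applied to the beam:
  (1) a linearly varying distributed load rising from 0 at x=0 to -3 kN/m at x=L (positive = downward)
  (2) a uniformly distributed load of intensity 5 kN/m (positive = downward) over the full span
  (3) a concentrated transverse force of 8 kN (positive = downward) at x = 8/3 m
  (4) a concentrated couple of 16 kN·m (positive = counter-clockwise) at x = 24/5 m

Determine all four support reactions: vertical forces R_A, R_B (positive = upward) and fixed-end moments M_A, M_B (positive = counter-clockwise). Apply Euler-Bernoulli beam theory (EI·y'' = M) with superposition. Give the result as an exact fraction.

Load 1 — triangular load w₀=-3 kN/m (0→w₀ over full span):
  R_A = 3w₀L/20 = 3·(-3)·8/20 = -18/5 kN
  M_A = w₀L²/30 = (-3)·8²/30 = -32/5 kN·m
  R_B = 7w₀L/20 = 7·(-3)·8/20 = -42/5 kN
  M_B = -w₀L²/20 = -(-3)·8²/20 = 48/5 kN·m
Load 2 — uniform load w=5 kN/m over full span:
  R_A = wL/2 = 5·8/2 = 20 kN
  M_A = wL²/12 = 5·8²/12 = 80/3 kN·m
  R_B = wL/2 = 5·8/2 = 20 kN
  M_B = -wL²/12 = -5·8²/12 = -80/3 kN·m
Load 3 — point force P=8 kN at a=8/3 m (b=L-a=16/3):
  R_A = Pb²(3a+b)/L³ = 8·(16/3)²·(3·(8/3)+(16/3))/8³ = 160/27 kN
  M_A = Pab²/L² = 8·(8/3)·(16/3)²/8² = 256/27 kN·m
  R_B = Pa²(a+3b)/L³ = 8·(8/3)²·((8/3)+3·(16/3))/8³ = 56/27 kN
  M_B = -Pa²b/L² = -8·(8/3)²·(16/3)/8² = -128/27 kN·m
Load 4 — applied couple M₀=16 kN·m at a=24/5 m (b=L-a=16/5):
  R_A = 6M₀ab/L³ = 6·16·(24/5)·(16/5)/8³ = 72/25 kN
  M_A = M₀b(2a-b)/L² = 16·(16/5)·(2·(24/5)-(16/5))/8² = 128/25 kN·m
  R_B = -6M₀ab/L³ = -6·16·(24/5)·(16/5)/8³ = -72/25 kN
  M_B = M₀a(2b-a)/L² = 16·(24/5)·(2·(16/5)-(24/5))/8² = 48/25 kN·m
Superposition: R_A = 17014/675 kN, M_A = 23536/675 kN·m, R_B = 7286/675 kN, M_B = -13424/675 kN·m

R_A = 17014/675 kN, M_A = 23536/675 kN·m, R_B = 7286/675 kN, M_B = -13424/675 kN·m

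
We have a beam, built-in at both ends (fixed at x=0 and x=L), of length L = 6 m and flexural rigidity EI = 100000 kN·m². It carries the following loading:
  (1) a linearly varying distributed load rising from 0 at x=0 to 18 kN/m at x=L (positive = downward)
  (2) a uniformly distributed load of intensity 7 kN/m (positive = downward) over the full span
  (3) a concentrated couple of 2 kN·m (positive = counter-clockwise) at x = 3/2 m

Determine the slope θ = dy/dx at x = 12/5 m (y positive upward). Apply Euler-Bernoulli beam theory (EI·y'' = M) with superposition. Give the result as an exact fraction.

θ(12/5) = -18999/125000000 rad

Load 1 — triangular load w₀=18 kN/m (0→w₀ over full span):
  θ_1 = -w₀(2x(L-x)(L-2x)(x+2L)+x²(L-x)²)/(120LEI) = -18·(2·(12/5)·(6-(12/5))·(6-2·(12/5))·((12/5)+2·6)+(12/5)²·(6-(12/5))²)/(120·6·100000) = -729/7812500 rad
Load 2 — uniform load w=7 kN/m over full span:
  θ_2 = -wx(L-x)(L-2x)/(12EI) = -7·(12/5)·(6-(12/5))·(6-2·(12/5))/(12·100000) = -189/3125000 rad
Load 3 — applied couple M₀=2 kN·m at a=3/2 m (b=L-a=9/2):
  θ_3 = (R_Ax²/2 - M_Ax - M₀(x-a))/EI  [x>a] with R_A=3/8, M_A=-3/8 = ((3/8)·(12/5)²/2 - (-3/8)·(12/5) - 2·((12/5)-(3/2)))/100000 = 9/5000000 rad
Superposition: θ = Σ θ_i = -18999/125000000 rad ≈ -0.000152 rad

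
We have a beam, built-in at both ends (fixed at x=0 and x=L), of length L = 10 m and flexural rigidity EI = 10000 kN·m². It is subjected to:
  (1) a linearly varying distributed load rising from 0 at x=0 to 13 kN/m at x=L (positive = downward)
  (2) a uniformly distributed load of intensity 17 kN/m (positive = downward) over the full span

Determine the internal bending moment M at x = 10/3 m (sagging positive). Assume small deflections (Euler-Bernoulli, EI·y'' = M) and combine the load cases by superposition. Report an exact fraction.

M(10/3) = 4930/81 kN·m

Load 1 — triangular load w₀=13 kN/m (0→w₀ over full span):
  M_1 = 3w₀Lx/20 - w₀L²/30 - w₀x³/(6L) = 3·13·10·(10/3)/20 - 13·10²/30 - 13·(10/3)³/(6·10) = 1105/81 kN·m
Load 2 — uniform load w=17 kN/m over full span:
  M_2 = wLx/2 - wL²/12 - wx²/2 = 17·10·(10/3)/2 - 17·10²/12 - 17·(10/3)²/2 = 425/9 kN·m
Superposition: M = Σ M_i = 4930/81 kN·m ≈ 60.864198 kN·m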